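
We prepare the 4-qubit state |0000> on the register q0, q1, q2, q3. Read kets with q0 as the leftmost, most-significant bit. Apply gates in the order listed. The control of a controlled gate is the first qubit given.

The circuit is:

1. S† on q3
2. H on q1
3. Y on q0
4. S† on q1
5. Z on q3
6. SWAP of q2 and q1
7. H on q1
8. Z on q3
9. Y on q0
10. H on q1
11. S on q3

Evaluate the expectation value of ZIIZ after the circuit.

In the final state, ZIIZ has expectation 1.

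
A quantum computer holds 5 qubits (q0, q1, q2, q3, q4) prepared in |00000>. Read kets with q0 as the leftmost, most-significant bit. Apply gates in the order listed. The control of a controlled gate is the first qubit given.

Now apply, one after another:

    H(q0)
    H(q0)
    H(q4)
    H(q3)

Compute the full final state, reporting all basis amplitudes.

After the circuit, the state carries amplitude 1/2 on |00000>, 1/2 on |00001>, 1/2 on |00010>, 1/2 on |00011>, and 0 on every other basis state.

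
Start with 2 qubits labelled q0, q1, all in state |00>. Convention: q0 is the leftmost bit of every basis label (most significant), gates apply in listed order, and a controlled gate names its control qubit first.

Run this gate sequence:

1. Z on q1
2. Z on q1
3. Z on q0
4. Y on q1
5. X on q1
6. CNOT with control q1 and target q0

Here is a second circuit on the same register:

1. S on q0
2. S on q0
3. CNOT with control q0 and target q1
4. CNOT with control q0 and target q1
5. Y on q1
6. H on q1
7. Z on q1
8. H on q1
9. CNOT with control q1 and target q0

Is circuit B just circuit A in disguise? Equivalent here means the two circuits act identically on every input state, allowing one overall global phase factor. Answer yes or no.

Yes: on every input state the two circuits agree up to one overall phase factor.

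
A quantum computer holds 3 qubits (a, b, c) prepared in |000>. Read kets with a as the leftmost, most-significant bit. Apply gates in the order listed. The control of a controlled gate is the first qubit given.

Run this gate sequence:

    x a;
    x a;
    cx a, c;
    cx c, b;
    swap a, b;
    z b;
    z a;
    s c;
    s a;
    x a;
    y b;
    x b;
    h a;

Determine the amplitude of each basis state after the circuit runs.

The resulting statevector has amplitude sqrt(2)*I/2 on |000>, -sqrt(2)*I/2 on |100>, and 0 on every other basis state.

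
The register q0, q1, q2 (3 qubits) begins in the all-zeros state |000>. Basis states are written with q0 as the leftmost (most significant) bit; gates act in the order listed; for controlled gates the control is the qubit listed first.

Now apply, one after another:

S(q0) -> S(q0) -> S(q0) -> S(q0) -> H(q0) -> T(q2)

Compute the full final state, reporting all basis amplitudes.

The resulting statevector has amplitude sqrt(2)/2 on |000>, sqrt(2)/2 on |100>, and 0 on every other basis state.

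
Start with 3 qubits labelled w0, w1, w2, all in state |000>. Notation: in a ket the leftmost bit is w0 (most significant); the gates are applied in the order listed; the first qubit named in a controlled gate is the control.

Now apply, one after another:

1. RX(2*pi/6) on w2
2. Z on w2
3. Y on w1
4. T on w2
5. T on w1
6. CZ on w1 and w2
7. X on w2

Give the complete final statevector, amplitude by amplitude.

After the circuit, the state carries amplitude I/2 on |010>, sqrt(3)*exp(3*I*pi/4)/2 on |011>, and 0 on every other basis state.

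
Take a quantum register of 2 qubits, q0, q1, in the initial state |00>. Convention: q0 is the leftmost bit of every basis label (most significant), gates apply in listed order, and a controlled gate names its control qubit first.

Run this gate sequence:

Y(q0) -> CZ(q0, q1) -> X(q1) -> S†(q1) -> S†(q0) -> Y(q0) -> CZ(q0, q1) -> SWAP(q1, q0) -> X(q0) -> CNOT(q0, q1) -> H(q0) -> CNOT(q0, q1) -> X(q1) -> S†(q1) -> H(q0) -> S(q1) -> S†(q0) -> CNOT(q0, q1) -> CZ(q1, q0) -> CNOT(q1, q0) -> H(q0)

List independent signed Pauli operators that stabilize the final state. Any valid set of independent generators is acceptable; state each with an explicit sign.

One valid set of independent stabilizer generators is +YZ, +ZX (any independent generating set of the same group is equally correct).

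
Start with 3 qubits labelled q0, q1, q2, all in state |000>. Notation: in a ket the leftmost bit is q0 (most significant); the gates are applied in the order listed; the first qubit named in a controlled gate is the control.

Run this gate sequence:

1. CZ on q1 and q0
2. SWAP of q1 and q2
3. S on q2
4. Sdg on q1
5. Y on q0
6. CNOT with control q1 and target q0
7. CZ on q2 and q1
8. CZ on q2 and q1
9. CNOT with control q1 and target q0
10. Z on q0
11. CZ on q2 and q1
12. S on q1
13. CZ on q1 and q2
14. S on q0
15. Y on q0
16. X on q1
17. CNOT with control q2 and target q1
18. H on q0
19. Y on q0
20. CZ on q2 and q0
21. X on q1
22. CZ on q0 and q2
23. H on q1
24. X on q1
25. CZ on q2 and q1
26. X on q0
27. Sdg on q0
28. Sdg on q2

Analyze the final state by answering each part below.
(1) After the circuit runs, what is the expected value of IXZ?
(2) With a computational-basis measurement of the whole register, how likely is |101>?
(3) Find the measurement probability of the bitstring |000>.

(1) The observable IXZ averages to 1. Key observation: steps 6-9 multiply out to the identity, so the circuit reduces to the remaining gates.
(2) The probability of measuring |101> is 0.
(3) A full measurement returns |000> with probability 1/4.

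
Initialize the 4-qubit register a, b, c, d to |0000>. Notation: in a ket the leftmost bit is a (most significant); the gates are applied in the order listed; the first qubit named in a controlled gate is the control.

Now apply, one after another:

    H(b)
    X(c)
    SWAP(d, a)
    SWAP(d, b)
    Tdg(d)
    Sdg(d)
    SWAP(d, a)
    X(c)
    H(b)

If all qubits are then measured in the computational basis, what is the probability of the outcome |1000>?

A full measurement returns |1000> with probability 1/4.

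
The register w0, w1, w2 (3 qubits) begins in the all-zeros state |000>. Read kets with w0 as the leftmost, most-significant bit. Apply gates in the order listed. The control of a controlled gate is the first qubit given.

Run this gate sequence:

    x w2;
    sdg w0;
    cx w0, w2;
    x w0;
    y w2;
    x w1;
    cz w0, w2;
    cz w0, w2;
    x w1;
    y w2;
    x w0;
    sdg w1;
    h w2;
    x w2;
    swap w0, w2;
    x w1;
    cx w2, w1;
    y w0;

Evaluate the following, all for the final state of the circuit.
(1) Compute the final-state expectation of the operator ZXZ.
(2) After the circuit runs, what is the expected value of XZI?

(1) The observable ZXZ averages to 0. Key observation: steps 4-11 multiply out to the identity, so the circuit reduces to the remaining gates.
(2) The expectation value of XZI is -1.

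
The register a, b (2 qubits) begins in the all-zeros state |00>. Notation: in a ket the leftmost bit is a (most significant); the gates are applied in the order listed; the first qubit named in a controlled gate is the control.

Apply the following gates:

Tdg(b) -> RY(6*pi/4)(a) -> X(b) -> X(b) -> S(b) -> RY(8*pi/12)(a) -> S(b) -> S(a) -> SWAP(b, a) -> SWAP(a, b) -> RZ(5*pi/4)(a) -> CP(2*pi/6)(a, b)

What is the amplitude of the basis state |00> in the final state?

|00> carries amplitude (sqrt(2) + sqrt(6))*exp(3*I*pi/8)/4 in the final state. Key observation: the block from step 3 through step 4 cancels to the identity and can be dropped.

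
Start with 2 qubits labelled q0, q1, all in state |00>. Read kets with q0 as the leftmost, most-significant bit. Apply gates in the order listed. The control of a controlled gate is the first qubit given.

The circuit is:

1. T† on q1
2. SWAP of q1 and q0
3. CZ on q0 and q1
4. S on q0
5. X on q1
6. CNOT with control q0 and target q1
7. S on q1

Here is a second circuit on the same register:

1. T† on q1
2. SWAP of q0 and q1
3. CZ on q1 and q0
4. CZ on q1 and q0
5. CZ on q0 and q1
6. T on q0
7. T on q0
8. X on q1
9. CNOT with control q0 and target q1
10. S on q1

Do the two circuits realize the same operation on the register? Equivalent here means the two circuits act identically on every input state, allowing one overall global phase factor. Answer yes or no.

Yes — the two circuits implement the same unitary up to a global phase.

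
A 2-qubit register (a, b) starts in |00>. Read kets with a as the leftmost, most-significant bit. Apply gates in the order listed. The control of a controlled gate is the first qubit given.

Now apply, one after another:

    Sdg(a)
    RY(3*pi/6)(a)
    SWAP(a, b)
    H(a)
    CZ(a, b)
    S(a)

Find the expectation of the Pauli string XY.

In the final state, XY has expectation -1.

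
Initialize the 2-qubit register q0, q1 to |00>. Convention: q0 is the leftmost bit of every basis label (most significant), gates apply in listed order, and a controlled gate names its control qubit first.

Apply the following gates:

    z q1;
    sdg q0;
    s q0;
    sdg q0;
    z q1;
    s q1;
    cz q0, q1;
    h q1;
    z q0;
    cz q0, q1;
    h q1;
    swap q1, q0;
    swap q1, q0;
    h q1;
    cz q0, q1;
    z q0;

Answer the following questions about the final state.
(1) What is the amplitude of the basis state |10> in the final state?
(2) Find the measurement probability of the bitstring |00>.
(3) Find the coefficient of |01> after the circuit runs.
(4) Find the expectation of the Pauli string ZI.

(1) The final state's coefficient on |10> equals 0. Key observation: the block from step 9 through step 16 cancels to the identity and can be dropped.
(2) A full measurement returns |00> with probability 1/2.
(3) The amplitude on |01> is sqrt(2)/2.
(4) In the final state, ZI has expectation 1.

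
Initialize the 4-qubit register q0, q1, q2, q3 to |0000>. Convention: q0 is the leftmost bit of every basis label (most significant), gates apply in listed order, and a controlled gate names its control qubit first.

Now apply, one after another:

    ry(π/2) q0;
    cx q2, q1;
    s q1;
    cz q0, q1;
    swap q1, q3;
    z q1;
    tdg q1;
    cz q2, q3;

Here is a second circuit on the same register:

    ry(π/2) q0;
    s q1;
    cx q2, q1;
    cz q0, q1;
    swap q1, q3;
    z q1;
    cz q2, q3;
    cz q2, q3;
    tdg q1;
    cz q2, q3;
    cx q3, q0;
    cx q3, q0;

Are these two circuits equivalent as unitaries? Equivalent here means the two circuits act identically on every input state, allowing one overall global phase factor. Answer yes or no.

No: there is an input state on which the two circuits produce genuinely different outputs (not merely differing by a phase).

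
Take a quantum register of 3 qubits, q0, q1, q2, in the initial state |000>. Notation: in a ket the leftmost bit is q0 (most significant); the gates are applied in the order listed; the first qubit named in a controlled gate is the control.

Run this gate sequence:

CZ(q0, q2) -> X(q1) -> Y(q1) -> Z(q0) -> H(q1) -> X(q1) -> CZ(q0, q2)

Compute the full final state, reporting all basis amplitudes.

The final amplitudes are -sqrt(2)*I/2 on |000>, -sqrt(2)*I/2 on |010>, and 0 on every other basis state.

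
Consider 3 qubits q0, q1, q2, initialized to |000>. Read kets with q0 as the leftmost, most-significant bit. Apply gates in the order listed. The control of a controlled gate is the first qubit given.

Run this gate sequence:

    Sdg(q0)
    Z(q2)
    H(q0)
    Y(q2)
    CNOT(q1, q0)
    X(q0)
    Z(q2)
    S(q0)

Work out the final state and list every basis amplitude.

After the circuit, the state carries amplitude -sqrt(2)*I/2 on |001>, sqrt(2)/2 on |101>, and 0 on every other basis state.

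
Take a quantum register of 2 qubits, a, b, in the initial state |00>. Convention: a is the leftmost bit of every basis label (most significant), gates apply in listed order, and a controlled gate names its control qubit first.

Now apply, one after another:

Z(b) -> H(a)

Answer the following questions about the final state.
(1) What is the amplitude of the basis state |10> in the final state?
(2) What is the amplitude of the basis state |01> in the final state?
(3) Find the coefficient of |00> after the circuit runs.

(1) |10> carries amplitude sqrt(2)/2 in the final state.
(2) The amplitude on |01> is 0.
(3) The final state's coefficient on |00> equals sqrt(2)/2.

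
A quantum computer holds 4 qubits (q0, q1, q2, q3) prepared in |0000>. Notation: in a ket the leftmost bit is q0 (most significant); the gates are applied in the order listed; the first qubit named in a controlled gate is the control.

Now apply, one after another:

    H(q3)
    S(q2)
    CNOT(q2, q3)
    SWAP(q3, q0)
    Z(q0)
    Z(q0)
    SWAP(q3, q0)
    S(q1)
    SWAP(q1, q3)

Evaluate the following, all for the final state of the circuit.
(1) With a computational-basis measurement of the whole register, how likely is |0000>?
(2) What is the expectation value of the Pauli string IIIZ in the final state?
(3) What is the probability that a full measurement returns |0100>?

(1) The probability of measuring |0000> is 1/2.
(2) In the final state, IIIZ has expectation 1.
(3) A full measurement returns |0100> with probability 1/2.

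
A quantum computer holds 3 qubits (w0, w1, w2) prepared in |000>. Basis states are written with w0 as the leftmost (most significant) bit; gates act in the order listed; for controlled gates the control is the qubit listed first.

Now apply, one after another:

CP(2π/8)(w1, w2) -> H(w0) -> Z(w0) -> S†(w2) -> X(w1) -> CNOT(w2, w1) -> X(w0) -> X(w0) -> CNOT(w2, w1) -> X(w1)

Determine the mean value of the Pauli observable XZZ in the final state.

The observable XZZ averages to -1. Key observation: steps 5-10 multiply out to the identity, so the circuit reduces to the remaining gates.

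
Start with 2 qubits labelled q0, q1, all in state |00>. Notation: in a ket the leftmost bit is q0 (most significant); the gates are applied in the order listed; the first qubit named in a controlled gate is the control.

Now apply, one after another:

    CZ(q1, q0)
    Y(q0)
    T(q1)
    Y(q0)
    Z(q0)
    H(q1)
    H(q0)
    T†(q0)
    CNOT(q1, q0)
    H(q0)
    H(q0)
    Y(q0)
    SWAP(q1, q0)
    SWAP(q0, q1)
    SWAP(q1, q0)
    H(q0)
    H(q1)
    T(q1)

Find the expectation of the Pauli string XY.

The observable XY averages to 1/2.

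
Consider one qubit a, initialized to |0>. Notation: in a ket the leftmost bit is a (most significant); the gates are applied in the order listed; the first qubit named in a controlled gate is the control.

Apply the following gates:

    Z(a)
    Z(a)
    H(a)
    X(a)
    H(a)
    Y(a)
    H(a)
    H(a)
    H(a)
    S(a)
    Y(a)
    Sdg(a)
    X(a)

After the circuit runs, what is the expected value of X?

The expectation value of X is -1.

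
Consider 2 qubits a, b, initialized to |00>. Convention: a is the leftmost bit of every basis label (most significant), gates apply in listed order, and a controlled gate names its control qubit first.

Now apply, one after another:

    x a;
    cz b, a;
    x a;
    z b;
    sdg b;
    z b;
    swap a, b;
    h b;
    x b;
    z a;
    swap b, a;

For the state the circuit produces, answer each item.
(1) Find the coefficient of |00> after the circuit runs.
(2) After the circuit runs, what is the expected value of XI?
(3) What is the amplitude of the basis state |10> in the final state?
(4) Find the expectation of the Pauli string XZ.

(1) The amplitude on |00> is sqrt(2)/2.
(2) The observable XI averages to 1.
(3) |10> carries amplitude sqrt(2)/2 in the final state.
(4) The expectation value of XZ is 1.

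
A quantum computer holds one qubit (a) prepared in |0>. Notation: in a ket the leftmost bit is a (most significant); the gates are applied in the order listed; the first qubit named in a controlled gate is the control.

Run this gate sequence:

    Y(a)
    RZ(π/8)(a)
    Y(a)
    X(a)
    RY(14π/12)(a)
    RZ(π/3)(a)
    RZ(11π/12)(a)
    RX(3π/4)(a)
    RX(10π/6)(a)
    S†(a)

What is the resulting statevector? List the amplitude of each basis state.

The resulting statevector has amplitude sqrt(6)*sqrt(sqrt(2)/4 + 1/2)*exp(-9*I*pi/16)/8 + 3*sqrt(2)*sqrt(1/2 - sqrt(2)/4)*exp(-9*I*pi/16)/8 + sqrt(2)*sqrt(sqrt(2)/4 + 1/2)*exp(-9*I*pi/16)/8 + sqrt(6)*I*sqrt(sqrt(2)/4 + 1/2)*exp(11*I*pi/16)/8 + sqrt(6)*sqrt(1/2 - sqrt(2)/4)*exp(-9*I*pi/16)/8 + sqrt(6)*I*sqrt(1/2 - sqrt(2)/4)*exp(11*I*pi/16)/8 - sqrt(2)*I*sqrt(1/2 - sqrt(2)/4)*exp(11*I*pi/16)/8 - 3*sqrt(2)*I*sqrt(sqrt(2)/4 + 1/2)*exp(11*I*pi/16)/8 on |0>, sqrt(6)*sqrt(1/2 - sqrt(2)/4)*exp(-9*I*pi/16)/8 + sqrt(2)*I*sqrt(sqrt(2)/4 + 1/2)*exp(11*I*pi/16)/8 + sqrt(2)*sqrt(1/2 - sqrt(2)/4)*exp(-9*I*pi/16)/8 + sqrt(6)*I*sqrt(1/2 - sqrt(2)/4)*exp(11*I*pi/16)/8 - 3*sqrt(2)*I*sqrt(1/2 - sqrt(2)/4)*exp(11*I*pi/16)/8 - sqrt(6)*I*sqrt(sqrt(2)/4 + 1/2)*exp(11*I*pi/16)/8 - sqrt(6)*sqrt(sqrt(2)/4 + 1/2)*exp(-9*I*pi/16)/8 - 3*sqrt(2)*sqrt(sqrt(2)/4 + 1/2)*exp(-9*I*pi/16)/8 on |1>.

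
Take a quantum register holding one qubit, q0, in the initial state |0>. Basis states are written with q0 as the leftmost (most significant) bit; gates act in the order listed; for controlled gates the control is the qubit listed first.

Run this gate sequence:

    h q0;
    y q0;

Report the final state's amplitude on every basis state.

The resulting statevector has amplitude -sqrt(2)*I/2 on |0>, sqrt(2)*I/2 on |1>.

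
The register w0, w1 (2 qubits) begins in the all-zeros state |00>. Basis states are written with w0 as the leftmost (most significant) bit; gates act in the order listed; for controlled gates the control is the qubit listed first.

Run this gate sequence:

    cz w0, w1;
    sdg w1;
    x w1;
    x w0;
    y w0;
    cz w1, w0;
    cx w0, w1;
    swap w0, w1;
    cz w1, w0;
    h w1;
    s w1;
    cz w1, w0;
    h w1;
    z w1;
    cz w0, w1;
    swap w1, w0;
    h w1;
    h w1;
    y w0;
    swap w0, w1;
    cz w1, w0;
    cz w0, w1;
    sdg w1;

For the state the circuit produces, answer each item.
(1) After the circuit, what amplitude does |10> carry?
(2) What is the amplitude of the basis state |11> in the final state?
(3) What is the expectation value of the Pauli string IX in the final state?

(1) The final state's coefficient on |10> equals -1/2 - I/2. Key observation: gates 17-18 undo each other exactly, leaving only the rest of the circuit to track.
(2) The final state's coefficient on |11> equals -1/2 - I/2.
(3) The observable IX averages to 1.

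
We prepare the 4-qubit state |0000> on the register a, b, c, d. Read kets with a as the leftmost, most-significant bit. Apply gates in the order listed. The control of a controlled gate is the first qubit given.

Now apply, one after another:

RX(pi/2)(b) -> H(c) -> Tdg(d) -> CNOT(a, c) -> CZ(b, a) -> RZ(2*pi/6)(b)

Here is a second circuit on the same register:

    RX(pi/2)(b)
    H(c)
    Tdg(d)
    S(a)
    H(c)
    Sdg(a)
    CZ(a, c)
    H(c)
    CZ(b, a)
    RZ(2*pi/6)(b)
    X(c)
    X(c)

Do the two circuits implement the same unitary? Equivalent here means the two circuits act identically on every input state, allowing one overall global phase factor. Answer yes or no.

Yes — the two circuits implement the same unitary up to a global phase.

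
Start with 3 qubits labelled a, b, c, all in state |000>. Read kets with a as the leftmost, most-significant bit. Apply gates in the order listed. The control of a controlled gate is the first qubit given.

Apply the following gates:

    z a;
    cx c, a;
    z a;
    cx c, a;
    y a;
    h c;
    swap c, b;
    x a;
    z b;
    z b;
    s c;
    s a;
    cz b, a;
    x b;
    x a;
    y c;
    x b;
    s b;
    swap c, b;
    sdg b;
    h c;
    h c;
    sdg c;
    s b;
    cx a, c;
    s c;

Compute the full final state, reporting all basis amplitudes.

After the circuit, the state carries amplitude -sqrt(2)/2 on |110>, -sqrt(2)*I/2 on |111>, and 0 on every other basis state. Key observation: gates 21-22 undo each other exactly, leaving only the rest of the circuit to track.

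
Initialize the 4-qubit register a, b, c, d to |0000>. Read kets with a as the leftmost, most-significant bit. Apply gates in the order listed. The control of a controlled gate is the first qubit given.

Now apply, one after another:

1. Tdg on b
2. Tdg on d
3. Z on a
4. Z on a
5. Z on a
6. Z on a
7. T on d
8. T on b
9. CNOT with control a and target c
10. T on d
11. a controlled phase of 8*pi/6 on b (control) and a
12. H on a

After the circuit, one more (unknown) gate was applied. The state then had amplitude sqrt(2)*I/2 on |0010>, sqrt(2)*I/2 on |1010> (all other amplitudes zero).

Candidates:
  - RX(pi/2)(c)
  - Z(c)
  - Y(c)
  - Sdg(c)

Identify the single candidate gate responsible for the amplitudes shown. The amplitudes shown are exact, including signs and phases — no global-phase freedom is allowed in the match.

The applied gate was Y(c).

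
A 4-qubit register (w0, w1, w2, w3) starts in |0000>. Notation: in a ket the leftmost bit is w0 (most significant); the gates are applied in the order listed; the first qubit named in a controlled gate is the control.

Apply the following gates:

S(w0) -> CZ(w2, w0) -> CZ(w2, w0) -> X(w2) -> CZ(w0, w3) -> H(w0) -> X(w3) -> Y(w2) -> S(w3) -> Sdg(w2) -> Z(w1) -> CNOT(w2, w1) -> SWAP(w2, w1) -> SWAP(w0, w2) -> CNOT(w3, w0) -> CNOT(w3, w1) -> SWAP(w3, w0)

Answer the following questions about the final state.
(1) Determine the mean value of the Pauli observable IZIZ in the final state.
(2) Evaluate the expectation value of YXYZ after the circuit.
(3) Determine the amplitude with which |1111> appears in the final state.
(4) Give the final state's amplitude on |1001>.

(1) In the final state, IZIZ has expectation 1. Key observation: steps 2-3 multiply out to the identity, so the circuit reduces to the remaining gates.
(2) The observable YXYZ averages to 0.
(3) The amplitude on |1111> is sqrt(2)/2.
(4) The final state's coefficient on |1001> equals 0.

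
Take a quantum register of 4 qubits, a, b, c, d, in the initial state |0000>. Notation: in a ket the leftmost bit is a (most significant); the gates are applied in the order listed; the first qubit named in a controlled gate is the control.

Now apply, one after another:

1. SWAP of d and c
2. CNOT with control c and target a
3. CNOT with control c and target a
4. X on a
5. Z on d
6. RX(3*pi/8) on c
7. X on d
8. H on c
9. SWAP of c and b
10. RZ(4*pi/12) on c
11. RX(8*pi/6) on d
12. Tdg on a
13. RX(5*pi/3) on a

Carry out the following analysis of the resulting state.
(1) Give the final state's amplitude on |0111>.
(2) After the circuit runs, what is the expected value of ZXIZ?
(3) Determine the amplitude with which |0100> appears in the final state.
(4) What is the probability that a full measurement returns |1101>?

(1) |0111> carries amplitude 0 in the final state. Key observation: steps 2-3 multiply out to the identity, so the circuit reduces to the remaining gates.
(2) The expectation value of ZXIZ is -sqrt(2 - sqrt(2))/8.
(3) The final state's coefficient on |0100> equals sqrt(6)*exp(37*I*pi/48)/8.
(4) The probability of measuring |1101> is 3/32.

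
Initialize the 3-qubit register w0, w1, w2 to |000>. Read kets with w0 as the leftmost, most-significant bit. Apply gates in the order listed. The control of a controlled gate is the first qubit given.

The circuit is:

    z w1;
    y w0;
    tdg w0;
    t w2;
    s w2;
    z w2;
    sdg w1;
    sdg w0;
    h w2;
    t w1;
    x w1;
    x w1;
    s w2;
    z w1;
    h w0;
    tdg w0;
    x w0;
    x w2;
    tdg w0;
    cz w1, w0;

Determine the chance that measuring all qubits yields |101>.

The probability of measuring |101> is 1/4. Key observation: steps 11-12 multiply out to the identity, so the circuit reduces to the remaining gates.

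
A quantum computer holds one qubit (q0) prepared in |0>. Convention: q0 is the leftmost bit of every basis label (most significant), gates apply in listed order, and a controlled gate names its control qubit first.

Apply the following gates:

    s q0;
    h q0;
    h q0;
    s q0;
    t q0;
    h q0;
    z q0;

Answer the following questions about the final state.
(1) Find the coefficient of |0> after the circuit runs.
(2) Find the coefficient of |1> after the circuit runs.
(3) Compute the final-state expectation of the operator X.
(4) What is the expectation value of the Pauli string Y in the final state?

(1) The amplitude on |0> is sqrt(2)/2.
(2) |1> carries amplitude -sqrt(2)/2 in the final state.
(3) The expectation value of X is -1.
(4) The expectation value of Y is 0.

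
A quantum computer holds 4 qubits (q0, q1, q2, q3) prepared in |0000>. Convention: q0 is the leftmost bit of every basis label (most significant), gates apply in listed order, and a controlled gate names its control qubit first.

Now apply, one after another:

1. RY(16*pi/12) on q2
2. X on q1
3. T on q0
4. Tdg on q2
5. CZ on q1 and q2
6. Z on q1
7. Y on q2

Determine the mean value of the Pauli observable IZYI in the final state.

The observable IZYI averages to sqrt(6)/4.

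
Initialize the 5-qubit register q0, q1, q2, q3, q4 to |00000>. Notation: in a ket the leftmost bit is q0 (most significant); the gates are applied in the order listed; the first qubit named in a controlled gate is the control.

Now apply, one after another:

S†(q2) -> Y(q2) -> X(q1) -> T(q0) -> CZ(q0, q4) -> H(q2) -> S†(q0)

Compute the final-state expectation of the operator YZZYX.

The expectation value of YZZYX is 0.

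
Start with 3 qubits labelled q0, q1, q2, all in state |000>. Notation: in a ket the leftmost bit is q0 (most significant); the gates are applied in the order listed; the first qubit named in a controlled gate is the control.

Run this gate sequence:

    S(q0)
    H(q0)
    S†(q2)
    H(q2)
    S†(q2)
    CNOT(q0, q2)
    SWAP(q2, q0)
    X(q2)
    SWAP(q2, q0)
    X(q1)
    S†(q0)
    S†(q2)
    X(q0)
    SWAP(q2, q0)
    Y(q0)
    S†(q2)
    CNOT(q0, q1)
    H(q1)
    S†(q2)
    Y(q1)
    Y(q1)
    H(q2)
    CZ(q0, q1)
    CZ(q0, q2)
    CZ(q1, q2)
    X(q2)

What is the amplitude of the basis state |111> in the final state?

The amplitude on |111> is 0.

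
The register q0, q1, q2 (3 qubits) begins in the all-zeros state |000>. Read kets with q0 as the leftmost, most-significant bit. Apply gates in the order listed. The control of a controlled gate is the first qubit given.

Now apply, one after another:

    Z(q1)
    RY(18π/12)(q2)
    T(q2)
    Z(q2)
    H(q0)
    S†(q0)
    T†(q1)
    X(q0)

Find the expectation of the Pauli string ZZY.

The expectation value of ZZY is 0.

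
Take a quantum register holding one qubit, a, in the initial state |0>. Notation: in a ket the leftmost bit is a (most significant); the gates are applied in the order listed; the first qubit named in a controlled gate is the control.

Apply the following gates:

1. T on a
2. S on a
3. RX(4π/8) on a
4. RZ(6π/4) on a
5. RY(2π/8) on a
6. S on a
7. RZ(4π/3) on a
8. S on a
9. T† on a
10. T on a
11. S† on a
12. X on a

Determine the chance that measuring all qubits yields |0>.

Outcome |0> occurs with probability 1/2 - sqrt(2)/4.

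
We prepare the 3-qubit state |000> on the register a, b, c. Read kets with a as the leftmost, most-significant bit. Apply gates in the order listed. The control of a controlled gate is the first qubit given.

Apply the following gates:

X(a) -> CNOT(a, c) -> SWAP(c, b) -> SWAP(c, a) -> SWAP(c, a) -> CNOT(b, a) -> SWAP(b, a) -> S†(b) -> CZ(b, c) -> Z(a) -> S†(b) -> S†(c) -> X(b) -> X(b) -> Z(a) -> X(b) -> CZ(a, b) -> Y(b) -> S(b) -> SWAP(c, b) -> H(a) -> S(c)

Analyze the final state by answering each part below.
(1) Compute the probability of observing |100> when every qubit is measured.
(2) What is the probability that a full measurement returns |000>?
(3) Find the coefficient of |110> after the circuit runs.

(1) Outcome |100> occurs with probability 1/2.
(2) Outcome |000> occurs with probability 1/2.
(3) The final state's coefficient on |110> equals 0.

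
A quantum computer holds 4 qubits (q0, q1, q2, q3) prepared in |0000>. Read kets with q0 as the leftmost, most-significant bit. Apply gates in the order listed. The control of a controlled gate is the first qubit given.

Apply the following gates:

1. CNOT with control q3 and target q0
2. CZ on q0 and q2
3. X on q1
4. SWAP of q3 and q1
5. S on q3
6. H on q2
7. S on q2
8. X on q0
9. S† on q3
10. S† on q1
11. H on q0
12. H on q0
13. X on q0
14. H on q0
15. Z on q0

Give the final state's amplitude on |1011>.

The final state's coefficient on |1011> equals -I/2.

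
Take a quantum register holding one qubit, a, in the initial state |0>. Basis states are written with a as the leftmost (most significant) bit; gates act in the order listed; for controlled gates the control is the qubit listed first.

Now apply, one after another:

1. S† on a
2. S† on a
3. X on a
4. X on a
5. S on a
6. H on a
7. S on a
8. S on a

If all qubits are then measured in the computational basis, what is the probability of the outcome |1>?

The probability of measuring |1> is 1/2.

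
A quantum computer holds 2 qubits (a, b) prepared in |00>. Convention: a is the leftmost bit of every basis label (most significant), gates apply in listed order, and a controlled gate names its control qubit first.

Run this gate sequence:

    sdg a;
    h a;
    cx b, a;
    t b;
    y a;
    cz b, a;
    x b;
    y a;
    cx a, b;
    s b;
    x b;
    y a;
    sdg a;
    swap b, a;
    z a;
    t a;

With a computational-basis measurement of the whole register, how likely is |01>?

Outcome |01> occurs with probability 1/2.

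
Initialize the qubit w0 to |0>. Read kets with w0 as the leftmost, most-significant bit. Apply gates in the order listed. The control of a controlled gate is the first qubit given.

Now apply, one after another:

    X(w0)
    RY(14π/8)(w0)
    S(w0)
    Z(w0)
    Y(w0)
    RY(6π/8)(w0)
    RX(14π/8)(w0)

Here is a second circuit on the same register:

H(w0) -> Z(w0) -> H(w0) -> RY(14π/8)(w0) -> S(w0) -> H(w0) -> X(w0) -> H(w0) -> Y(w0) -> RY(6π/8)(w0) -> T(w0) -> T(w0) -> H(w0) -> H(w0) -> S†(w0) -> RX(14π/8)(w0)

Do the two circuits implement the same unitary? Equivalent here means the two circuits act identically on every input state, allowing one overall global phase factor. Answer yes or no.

Yes, they are equivalent — the unitaries differ by at most a global phase.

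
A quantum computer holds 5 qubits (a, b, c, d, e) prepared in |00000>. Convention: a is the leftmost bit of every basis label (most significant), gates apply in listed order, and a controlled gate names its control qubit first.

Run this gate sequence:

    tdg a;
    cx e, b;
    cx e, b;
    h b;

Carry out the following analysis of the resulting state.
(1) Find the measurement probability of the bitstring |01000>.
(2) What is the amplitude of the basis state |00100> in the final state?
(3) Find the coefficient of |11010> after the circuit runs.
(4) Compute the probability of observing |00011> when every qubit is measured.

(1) Outcome |01000> occurs with probability 1/2. Key observation: the block from step 2 through step 3 cancels to the identity and can be dropped.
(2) |00100> carries amplitude 0 in the final state.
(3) The amplitude on |11010> is 0.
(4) The probability of measuring |00011> is 0.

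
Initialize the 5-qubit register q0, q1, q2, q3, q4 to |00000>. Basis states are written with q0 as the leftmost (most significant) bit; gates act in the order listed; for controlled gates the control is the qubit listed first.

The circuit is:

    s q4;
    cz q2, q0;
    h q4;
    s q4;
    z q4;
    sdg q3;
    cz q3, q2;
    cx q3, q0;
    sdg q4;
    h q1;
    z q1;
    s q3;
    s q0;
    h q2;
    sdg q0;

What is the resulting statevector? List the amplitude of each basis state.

The resulting statevector has amplitude sqrt(2)/4 on |00000>, -sqrt(2)/4 on |00001>, sqrt(2)/4 on |00100>, -sqrt(2)/4 on |00101>, -sqrt(2)/4 on |01000>, sqrt(2)/4 on |01001>, -sqrt(2)/4 on |01100>, sqrt(2)/4 on |01101>, and 0 on every other basis state.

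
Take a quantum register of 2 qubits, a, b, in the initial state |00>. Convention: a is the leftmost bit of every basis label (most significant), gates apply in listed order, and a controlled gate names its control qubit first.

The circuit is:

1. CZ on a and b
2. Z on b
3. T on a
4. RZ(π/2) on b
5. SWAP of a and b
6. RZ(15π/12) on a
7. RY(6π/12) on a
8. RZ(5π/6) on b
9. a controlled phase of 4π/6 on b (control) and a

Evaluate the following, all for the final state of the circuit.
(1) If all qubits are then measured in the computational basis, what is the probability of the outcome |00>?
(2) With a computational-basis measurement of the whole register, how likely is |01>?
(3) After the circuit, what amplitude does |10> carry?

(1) The probability of measuring |00> is 1/2.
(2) The probability of measuring |01> is 0.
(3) The amplitude on |10> is sqrt(2)*exp(17*I*pi/24)/2.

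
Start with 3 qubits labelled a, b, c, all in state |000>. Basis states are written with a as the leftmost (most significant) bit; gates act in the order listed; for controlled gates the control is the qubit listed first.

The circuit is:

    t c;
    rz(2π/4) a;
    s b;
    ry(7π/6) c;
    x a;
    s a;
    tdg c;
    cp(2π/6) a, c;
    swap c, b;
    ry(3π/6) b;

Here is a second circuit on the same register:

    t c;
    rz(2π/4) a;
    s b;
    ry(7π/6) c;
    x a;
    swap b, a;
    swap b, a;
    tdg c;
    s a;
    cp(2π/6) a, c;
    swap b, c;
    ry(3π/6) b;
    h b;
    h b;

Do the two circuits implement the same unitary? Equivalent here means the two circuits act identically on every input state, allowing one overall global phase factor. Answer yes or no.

Yes — the two circuits implement the same unitary up to a global phase.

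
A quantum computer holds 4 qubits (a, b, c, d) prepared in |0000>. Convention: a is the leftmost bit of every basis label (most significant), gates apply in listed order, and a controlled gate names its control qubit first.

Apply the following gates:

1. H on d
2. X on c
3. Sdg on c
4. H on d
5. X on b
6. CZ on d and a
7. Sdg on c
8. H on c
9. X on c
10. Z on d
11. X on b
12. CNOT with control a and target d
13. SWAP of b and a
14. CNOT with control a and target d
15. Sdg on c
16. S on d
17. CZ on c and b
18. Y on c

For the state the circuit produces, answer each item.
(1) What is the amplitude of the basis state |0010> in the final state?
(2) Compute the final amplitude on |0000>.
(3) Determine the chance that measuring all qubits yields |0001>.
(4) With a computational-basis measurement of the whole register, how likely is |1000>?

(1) |0010> carries amplitude sqrt(2)*I/2 in the final state.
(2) The amplitude on |0000> is sqrt(2)/2.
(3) A full measurement returns |0001> with probability 0.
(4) Outcome |1000> occurs with probability 0.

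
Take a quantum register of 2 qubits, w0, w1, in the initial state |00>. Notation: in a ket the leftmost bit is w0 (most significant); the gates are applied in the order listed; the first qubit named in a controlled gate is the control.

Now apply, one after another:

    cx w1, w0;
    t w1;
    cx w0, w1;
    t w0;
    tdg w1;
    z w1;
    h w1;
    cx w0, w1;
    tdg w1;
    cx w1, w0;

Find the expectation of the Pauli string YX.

The observable YX averages to -sqrt(2)/2.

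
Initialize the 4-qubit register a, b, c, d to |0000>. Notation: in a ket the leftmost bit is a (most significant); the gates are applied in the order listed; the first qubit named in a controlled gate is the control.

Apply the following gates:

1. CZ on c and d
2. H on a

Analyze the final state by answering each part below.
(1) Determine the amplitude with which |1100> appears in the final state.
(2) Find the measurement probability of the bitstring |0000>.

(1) The amplitude on |1100> is 0.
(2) A full measurement returns |0000> with probability 1/2.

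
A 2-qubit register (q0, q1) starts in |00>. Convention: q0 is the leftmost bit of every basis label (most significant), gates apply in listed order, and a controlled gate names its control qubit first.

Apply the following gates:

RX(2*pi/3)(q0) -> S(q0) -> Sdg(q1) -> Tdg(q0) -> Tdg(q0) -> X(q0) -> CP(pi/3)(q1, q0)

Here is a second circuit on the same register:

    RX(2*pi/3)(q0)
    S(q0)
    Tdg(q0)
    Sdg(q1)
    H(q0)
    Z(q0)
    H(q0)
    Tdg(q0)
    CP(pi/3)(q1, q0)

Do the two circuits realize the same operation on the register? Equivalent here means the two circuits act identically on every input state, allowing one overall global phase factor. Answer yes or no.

No, they are not equivalent — no single phase factor reconciles the two unitaries.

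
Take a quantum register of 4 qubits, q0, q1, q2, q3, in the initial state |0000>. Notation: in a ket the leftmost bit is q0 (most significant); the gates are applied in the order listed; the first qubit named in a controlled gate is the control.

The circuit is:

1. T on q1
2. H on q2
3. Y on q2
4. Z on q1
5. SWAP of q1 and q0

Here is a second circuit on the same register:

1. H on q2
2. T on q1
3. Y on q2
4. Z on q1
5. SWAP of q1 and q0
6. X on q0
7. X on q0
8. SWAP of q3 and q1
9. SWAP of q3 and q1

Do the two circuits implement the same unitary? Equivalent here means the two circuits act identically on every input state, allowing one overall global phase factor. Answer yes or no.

Yes, they are equivalent — the unitaries differ by at most a global phase.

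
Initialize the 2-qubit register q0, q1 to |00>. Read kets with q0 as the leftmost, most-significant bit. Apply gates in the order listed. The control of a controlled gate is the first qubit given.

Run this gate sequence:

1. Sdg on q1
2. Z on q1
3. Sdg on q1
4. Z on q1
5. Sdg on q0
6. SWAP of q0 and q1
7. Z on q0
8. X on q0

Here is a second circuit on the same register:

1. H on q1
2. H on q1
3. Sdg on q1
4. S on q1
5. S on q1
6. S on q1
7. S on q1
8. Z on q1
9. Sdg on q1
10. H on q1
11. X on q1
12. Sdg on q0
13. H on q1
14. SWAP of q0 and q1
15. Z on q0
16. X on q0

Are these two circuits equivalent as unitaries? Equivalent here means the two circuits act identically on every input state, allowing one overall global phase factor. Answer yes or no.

Yes, they are equivalent — the unitaries differ by at most a global phase.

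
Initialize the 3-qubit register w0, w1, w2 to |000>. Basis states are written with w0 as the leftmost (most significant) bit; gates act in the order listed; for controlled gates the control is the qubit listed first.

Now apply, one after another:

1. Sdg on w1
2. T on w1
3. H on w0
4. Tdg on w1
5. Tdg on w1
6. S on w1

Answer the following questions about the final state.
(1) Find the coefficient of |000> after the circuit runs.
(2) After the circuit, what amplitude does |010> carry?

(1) |000> carries amplitude sqrt(2)/2 in the final state.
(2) The final state's coefficient on |010> equals 0.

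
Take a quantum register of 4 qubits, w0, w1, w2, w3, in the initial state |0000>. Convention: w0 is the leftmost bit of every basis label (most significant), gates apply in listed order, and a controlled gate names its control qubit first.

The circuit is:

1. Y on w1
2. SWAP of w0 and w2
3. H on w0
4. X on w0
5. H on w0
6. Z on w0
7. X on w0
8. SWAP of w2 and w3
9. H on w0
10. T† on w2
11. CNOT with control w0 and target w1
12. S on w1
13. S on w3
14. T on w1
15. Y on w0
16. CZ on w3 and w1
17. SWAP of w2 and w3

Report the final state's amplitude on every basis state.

The resulting statevector has amplitude -sqrt(2)/2 on |0000>, -sqrt(2)*exp(3*I*pi/4)/2 on |1100>, and 0 on every other basis state.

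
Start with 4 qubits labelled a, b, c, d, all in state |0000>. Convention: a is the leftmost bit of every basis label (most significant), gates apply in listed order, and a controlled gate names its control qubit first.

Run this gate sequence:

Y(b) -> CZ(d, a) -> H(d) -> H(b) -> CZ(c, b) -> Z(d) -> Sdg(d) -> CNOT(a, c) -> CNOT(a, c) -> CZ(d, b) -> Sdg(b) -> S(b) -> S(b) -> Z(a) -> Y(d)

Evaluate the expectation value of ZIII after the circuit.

In the final state, ZIII has expectation 1. Key observation: gates 8-9 undo each other exactly, leaving only the rest of the circuit to track.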